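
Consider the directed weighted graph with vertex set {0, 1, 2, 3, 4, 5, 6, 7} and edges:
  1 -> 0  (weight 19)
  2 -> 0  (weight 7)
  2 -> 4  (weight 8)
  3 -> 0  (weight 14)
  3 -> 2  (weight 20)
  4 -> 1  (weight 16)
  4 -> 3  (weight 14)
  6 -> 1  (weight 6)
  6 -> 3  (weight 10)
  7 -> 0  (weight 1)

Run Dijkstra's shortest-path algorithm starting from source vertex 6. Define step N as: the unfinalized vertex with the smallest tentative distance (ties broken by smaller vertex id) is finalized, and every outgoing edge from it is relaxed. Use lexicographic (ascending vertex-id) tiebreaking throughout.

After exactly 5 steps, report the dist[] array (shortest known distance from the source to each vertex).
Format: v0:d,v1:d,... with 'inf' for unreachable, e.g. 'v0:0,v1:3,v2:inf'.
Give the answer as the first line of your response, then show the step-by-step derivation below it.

v0:24,v1:6,v2:30,v3:10,v4:38,v5:inf,v6:0,v7:inf

step 1: dist = v0:inf,v1:6,v2:inf,v3:10,v4:inf,v5:inf,v6:0,v7:inf
step 2: dist = v0:25,v1:6,v2:inf,v3:10,v4:inf,v5:inf,v6:0,v7:inf
step 3: dist = v0:24,v1:6,v2:30,v3:10,v4:inf,v5:inf,v6:0,v7:inf
step 4: dist = v0:24,v1:6,v2:30,v3:10,v4:inf,v5:inf,v6:0,v7:inf
step 5: dist = v0:24,v1:6,v2:30,v3:10,v4:38,v5:inf,v6:0,v7:inf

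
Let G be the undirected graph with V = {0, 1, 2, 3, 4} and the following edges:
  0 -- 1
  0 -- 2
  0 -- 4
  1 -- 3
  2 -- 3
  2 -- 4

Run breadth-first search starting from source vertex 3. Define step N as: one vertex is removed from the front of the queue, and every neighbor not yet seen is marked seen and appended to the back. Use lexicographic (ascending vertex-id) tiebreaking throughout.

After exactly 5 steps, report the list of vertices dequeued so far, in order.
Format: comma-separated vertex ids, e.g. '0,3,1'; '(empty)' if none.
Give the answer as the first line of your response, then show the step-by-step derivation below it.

3,1,2,0,4

step 1: dequeue 3; queue=[1,2]; order=3
step 2: dequeue 1; queue=[2,0]; order=3,1
step 3: dequeue 2; queue=[0,4]; order=3,1,2
step 4: dequeue 0; queue=[4]; order=3,1,2,0
step 5: dequeue 4; queue=[(empty)]; order=3,1,2,0,4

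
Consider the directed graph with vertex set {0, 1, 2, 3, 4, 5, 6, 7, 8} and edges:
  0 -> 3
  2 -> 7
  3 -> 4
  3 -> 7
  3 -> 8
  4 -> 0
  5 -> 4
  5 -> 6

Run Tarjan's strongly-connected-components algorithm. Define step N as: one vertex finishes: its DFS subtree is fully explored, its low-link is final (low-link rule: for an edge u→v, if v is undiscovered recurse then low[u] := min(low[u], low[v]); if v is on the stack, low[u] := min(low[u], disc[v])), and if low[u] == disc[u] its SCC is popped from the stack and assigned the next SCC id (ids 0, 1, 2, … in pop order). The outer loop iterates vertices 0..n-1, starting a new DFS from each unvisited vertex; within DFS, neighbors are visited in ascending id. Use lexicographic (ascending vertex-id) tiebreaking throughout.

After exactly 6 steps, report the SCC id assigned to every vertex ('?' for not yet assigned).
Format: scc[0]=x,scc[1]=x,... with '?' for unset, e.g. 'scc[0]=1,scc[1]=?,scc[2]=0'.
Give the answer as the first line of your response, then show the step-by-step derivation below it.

scc[0]=2,scc[1]=3,scc[2]=?,scc[3]=2,scc[4]=2,scc[5]=?,scc[6]=?,scc[7]=0,scc[8]=1

step 1: low=(low[0]=0,low[1]=?,low[2]=?,low[3]=1,low[4]=0,low[5]=?,low[6]=?,low[7]=?,low[8]=?); scc=(scc[0]=?,scc[1]=?,scc[2]=?,scc[3]=?,scc[4]=?,scc[5]=?,scc[6]=?,scc[7]=?,scc[8]=?)
step 2: low=(low[0]=0,low[1]=?,low[2]=?,low[3]=0,low[4]=0,low[5]=?,low[6]=?,low[7]=3,low[8]=?); scc=(scc[0]=?,scc[1]=?,scc[2]=?,scc[3]=?,scc[4]=?,scc[5]=?,scc[6]=?,scc[7]=0,scc[8]=?)
step 3: low=(low[0]=0,low[1]=?,low[2]=?,low[3]=0,low[4]=0,low[5]=?,low[6]=?,low[7]=3,low[8]=4); scc=(scc[0]=?,scc[1]=?,scc[2]=?,scc[3]=?,scc[4]=?,scc[5]=?,scc[6]=?,scc[7]=0,scc[8]=1)
step 4: low=(low[0]=0,low[1]=?,low[2]=?,low[3]=0,low[4]=0,low[5]=?,low[6]=?,low[7]=3,low[8]=4); scc=(scc[0]=?,scc[1]=?,scc[2]=?,scc[3]=?,scc[4]=?,scc[5]=?,scc[6]=?,scc[7]=0,scc[8]=1)
step 5: low=(low[0]=0,low[1]=?,low[2]=?,low[3]=0,low[4]=0,low[5]=?,low[6]=?,low[7]=3,low[8]=4); scc=(scc[0]=2,scc[1]=?,scc[2]=?,scc[3]=2,scc[4]=2,scc[5]=?,scc[6]=?,scc[7]=0,scc[8]=1)
step 6: low=(low[0]=0,low[1]=5,low[2]=?,low[3]=0,low[4]=0,low[5]=?,low[6]=?,low[7]=3,low[8]=4); scc=(scc[0]=2,scc[1]=3,scc[2]=?,scc[3]=2,scc[4]=2,scc[5]=?,scc[6]=?,scc[7]=0,scc[8]=1)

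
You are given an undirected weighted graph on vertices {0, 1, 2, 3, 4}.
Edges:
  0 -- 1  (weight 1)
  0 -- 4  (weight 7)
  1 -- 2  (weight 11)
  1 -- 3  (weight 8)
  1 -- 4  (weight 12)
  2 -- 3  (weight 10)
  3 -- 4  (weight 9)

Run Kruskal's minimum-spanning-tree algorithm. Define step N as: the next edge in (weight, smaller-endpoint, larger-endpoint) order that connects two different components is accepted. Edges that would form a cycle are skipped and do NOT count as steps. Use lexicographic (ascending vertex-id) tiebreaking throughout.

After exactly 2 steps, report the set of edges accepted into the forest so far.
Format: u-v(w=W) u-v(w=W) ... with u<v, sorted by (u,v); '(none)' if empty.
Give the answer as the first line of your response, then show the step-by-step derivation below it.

0-1(w=1) 0-4(w=7)

step 1: add edge 0-1 (w=1); MST = {0-1(w=1)}
step 2: add edge 0-4 (w=7); MST = {0-1(w=1) 0-4(w=7)}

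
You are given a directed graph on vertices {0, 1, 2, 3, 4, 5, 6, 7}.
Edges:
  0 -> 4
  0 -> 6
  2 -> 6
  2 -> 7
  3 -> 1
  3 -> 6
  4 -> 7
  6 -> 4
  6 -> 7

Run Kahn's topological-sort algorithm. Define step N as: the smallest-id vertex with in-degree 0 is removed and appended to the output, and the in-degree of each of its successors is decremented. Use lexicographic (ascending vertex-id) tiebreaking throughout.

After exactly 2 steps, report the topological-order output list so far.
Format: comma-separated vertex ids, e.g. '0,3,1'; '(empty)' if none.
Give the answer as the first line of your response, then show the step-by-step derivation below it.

0,2

step 1: output 0; order=[0]; indeg=(0,1,0,0,1,0,2,3)
step 2: output 2; order=[0,2]; indeg=(0,1,0,0,1,0,1,2)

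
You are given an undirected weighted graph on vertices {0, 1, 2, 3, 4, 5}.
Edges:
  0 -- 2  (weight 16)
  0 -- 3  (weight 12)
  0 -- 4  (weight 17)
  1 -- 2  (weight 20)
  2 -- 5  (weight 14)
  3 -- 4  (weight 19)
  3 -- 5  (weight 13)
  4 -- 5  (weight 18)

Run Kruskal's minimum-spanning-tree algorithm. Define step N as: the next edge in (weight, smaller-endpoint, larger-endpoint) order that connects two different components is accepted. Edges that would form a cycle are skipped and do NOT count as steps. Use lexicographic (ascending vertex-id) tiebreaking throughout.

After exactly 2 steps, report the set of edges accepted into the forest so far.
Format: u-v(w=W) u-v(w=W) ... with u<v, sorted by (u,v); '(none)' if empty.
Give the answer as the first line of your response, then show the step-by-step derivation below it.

0-3(w=12) 3-5(w=13)

step 1: add edge 0-3 (w=12); MST = {0-3(w=12)}
step 2: add edge 3-5 (w=13); MST = {0-3(w=12) 3-5(w=13)}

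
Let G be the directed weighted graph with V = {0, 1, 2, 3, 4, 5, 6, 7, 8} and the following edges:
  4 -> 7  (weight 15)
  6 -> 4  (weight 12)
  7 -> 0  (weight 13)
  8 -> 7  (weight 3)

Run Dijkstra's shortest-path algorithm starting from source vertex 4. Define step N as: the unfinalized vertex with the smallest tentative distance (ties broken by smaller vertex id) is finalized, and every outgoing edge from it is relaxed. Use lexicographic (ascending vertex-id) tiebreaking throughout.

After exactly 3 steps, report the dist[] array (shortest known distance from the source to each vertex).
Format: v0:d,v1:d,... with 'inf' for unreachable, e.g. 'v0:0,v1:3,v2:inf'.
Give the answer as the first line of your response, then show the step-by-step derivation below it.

v0:28,v1:inf,v2:inf,v3:inf,v4:0,v5:inf,v6:inf,v7:15,v8:inf

step 1: dist = v0:inf,v1:inf,v2:inf,v3:inf,v4:0,v5:inf,v6:inf,v7:15,v8:inf
step 2: dist = v0:28,v1:inf,v2:inf,v3:inf,v4:0,v5:inf,v6:inf,v7:15,v8:inf
step 3: dist = v0:28,v1:inf,v2:inf,v3:inf,v4:0,v5:inf,v6:inf,v7:15,v8:inf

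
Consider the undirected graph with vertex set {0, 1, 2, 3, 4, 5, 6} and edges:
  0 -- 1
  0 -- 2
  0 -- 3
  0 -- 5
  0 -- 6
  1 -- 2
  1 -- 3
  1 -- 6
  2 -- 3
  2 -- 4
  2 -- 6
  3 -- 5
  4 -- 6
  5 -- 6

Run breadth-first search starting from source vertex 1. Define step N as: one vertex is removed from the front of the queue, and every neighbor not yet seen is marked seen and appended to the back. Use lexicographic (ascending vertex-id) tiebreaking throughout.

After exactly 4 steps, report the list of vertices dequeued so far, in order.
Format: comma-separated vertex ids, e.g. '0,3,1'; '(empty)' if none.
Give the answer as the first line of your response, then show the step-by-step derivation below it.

1,0,2,3

step 1: dequeue 1; queue=[0,2,3,6]; order=1
step 2: dequeue 0; queue=[2,3,6,5]; order=1,0
step 3: dequeue 2; queue=[3,6,5,4]; order=1,0,2
step 4: dequeue 3; queue=[6,5,4]; order=1,0,2,3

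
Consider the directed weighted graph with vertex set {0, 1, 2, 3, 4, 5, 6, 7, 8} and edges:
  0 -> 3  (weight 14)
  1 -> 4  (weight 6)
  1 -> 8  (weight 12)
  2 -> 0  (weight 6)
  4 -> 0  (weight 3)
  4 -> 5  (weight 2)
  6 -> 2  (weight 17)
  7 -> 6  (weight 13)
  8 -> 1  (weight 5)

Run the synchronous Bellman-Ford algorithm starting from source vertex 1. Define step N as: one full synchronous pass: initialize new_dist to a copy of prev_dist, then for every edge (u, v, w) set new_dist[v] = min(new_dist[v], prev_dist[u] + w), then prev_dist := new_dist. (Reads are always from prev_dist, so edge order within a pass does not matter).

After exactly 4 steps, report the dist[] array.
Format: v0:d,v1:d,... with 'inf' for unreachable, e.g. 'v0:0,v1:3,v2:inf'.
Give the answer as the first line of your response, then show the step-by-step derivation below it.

v0:9,v1:0,v2:inf,v3:23,v4:6,v5:8,v6:inf,v7:inf,v8:12

step 1: dist = v0:inf,v1:0,v2:inf,v3:inf,v4:6,v5:inf,v6:inf,v7:inf,v8:12
step 2: dist = v0:9,v1:0,v2:inf,v3:inf,v4:6,v5:8,v6:inf,v7:inf,v8:12
step 3: dist = v0:9,v1:0,v2:inf,v3:23,v4:6,v5:8,v6:inf,v7:inf,v8:12
step 4: dist = v0:9,v1:0,v2:inf,v3:23,v4:6,v5:8,v6:inf,v7:inf,v8:12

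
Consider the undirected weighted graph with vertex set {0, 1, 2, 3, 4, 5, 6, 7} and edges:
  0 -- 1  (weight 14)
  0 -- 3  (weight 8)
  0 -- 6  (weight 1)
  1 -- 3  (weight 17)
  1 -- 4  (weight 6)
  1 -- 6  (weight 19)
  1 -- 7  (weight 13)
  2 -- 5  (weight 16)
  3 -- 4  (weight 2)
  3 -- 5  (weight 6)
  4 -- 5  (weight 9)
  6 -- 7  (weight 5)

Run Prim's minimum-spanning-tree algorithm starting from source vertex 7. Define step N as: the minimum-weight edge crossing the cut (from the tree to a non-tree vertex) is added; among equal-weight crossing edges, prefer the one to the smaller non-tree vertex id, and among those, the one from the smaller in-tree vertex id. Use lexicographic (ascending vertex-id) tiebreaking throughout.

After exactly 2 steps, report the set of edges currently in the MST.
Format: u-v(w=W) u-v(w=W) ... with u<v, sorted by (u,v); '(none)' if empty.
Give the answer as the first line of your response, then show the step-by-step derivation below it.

0-6(w=1) 6-7(w=5)

step 1: add edge 6-7 (w=5); MST = {6-7(w=5)}
step 2: add edge 0-6 (w=1); MST = {0-6(w=1) 6-7(w=5)}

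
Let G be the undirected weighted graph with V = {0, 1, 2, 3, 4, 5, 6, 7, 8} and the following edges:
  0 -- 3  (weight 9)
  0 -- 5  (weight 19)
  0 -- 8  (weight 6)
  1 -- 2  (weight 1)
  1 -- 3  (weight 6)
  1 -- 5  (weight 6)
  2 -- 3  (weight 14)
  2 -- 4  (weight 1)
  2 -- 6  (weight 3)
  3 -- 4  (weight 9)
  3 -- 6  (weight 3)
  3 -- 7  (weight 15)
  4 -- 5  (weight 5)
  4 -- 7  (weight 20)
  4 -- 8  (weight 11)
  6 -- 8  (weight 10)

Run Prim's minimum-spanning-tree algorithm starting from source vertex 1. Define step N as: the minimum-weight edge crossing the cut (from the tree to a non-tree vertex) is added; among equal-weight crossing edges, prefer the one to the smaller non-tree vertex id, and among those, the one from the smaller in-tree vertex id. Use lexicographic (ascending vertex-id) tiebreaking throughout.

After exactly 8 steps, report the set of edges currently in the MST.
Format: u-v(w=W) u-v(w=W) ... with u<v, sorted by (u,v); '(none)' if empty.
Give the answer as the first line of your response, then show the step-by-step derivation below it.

0-3(w=9) 0-8(w=6) 1-2(w=1) 2-4(w=1) 2-6(w=3) 3-6(w=3) 3-7(w=15) 4-5(w=5)

step 1: add edge 1-2 (w=1); MST = {1-2(w=1)}
step 2: add edge 2-4 (w=1); MST = {1-2(w=1) 2-4(w=1)}
step 3: add edge 2-6 (w=3); MST = {1-2(w=1) 2-4(w=1) 2-6(w=3)}
step 4: add edge 3-6 (w=3); MST = {1-2(w=1) 2-4(w=1) 2-6(w=3) 3-6(w=3)}
step 5: add edge 4-5 (w=5); MST = {1-2(w=1) 2-4(w=1) 2-6(w=3) 3-6(w=3) 4-5(w=5)}
step 6: add edge 0-3 (w=9); MST = {0-3(w=9) 1-2(w=1) 2-4(w=1) 2-6(w=3) 3-6(w=3) 4-5(w=5)}
step 7: add edge 0-8 (w=6); MST = {0-3(w=9) 0-8(w=6) 1-2(w=1) 2-4(w=1) 2-6(w=3) 3-6(w=3) 4-5(w=5)}
step 8: add edge 3-7 (w=15); MST = {0-3(w=9) 0-8(w=6) 1-2(w=1) 2-4(w=1) 2-6(w=3) 3-6(w=3) 3-7(w=15) 4-5(w=5)}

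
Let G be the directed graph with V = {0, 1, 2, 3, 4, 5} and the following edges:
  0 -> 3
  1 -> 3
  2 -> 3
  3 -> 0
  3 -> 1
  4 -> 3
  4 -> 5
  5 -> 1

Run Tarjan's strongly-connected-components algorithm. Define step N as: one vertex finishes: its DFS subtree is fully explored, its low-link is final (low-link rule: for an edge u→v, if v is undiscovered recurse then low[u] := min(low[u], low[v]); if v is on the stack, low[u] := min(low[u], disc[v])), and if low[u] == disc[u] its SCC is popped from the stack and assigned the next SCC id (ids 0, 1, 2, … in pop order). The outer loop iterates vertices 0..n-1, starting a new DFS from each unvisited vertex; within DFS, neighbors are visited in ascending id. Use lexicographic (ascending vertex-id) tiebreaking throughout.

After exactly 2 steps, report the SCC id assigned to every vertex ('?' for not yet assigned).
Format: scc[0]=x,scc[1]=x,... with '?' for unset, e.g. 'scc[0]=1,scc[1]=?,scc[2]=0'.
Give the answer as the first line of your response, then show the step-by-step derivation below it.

scc[0]=?,scc[1]=?,scc[2]=?,scc[3]=?,scc[4]=?,scc[5]=?

step 1: low=(low[0]=0,low[1]=1,low[2]=?,low[3]=0,low[4]=?,low[5]=?); scc=(scc[0]=?,scc[1]=?,scc[2]=?,scc[3]=?,scc[4]=?,scc[5]=?)
step 2: low=(low[0]=0,low[1]=1,low[2]=?,low[3]=0,low[4]=?,low[5]=?); scc=(scc[0]=?,scc[1]=?,scc[2]=?,scc[3]=?,scc[4]=?,scc[5]=?)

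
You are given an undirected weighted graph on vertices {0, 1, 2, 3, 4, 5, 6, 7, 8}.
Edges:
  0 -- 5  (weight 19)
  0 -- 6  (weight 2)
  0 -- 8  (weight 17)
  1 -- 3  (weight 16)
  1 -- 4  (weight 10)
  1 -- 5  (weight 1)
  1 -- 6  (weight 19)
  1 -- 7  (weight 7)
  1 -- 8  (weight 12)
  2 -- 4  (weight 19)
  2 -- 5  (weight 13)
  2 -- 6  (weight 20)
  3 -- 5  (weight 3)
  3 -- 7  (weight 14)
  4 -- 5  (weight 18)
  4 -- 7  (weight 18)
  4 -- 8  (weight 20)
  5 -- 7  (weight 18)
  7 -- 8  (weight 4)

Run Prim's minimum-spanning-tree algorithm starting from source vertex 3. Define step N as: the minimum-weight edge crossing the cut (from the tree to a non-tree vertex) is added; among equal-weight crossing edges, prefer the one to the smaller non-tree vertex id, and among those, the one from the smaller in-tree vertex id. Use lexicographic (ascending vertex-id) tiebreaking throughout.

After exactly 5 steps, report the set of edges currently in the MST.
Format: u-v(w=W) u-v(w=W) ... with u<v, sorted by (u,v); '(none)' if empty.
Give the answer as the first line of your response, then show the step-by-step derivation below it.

1-4(w=10) 1-5(w=1) 1-7(w=7) 3-5(w=3) 7-8(w=4)

step 1: add edge 3-5 (w=3); MST = {3-5(w=3)}
step 2: add edge 1-5 (w=1); MST = {1-5(w=1) 3-5(w=3)}
step 3: add edge 1-7 (w=7); MST = {1-5(w=1) 1-7(w=7) 3-5(w=3)}
step 4: add edge 7-8 (w=4); MST = {1-5(w=1) 1-7(w=7) 3-5(w=3) 7-8(w=4)}
step 5: add edge 1-4 (w=10); MST = {1-4(w=10) 1-5(w=1) 1-7(w=7) 3-5(w=3) 7-8(w=4)}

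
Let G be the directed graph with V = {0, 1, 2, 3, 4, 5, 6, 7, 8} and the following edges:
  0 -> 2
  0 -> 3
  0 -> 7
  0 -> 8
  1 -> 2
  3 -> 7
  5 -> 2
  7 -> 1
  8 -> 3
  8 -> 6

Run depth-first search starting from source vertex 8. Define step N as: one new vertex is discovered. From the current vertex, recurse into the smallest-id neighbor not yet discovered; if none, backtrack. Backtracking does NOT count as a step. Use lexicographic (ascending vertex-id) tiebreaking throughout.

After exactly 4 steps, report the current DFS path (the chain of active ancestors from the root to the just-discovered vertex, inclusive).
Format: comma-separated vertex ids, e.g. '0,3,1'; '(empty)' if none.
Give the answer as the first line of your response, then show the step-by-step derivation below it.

8,3,7,1

step 1: discover 8; path=8; order=8
step 2: discover 3; path=8>3; order=8,3
step 3: discover 7; path=8>3>7; order=8,3,7
step 4: discover 1; path=8>3>7>1; order=8,3,7,1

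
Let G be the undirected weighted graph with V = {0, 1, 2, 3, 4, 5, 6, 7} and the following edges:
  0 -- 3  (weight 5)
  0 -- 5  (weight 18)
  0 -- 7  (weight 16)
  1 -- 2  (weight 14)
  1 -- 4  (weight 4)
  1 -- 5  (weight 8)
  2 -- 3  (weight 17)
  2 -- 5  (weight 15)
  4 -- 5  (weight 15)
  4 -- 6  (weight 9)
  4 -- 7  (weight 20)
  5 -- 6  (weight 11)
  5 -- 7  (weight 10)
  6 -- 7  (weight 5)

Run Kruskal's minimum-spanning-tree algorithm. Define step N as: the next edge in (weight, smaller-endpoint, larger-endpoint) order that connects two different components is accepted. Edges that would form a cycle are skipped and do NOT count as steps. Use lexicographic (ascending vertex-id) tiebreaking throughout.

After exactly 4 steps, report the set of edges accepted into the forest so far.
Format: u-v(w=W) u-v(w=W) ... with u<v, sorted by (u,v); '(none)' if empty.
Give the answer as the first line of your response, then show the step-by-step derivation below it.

0-3(w=5) 1-4(w=4) 1-5(w=8) 6-7(w=5)

step 1: add edge 1-4 (w=4); MST = {1-4(w=4)}
step 2: add edge 0-3 (w=5); MST = {0-3(w=5) 1-4(w=4)}
step 3: add edge 6-7 (w=5); MST = {0-3(w=5) 1-4(w=4) 6-7(w=5)}
step 4: add edge 1-5 (w=8); MST = {0-3(w=5) 1-4(w=4) 1-5(w=8) 6-7(w=5)}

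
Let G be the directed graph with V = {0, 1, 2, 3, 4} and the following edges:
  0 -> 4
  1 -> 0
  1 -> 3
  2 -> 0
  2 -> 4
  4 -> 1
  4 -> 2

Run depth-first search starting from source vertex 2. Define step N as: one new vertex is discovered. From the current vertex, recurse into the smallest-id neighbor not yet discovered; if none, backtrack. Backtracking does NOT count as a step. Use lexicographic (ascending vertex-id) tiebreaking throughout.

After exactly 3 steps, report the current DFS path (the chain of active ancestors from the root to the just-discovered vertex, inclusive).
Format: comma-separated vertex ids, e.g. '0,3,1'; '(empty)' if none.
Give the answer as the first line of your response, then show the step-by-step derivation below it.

2,0,4

step 1: discover 2; path=2; order=2
step 2: discover 0; path=2>0; order=2,0
step 3: discover 4; path=2>0>4; order=2,0,4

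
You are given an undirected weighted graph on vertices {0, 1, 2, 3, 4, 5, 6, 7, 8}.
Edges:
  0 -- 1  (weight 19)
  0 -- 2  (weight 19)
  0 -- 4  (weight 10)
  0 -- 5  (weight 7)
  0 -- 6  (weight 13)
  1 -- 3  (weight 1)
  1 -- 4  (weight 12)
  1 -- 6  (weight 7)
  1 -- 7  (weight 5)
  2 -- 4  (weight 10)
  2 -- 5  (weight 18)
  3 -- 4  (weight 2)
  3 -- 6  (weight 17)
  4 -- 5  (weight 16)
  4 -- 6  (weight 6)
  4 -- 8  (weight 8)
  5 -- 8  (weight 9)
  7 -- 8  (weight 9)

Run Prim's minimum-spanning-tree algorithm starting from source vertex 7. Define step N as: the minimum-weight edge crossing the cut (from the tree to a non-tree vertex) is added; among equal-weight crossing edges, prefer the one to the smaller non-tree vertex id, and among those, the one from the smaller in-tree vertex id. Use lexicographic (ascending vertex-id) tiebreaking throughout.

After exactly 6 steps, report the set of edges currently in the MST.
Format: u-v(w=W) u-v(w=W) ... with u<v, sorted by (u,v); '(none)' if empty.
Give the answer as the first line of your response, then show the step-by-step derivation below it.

1-3(w=1) 1-7(w=5) 3-4(w=2) 4-6(w=6) 4-8(w=8) 5-8(w=9)

step 1: add edge 1-7 (w=5); MST = {1-7(w=5)}
step 2: add edge 1-3 (w=1); MST = {1-3(w=1) 1-7(w=5)}
step 3: add edge 3-4 (w=2); MST = {1-3(w=1) 1-7(w=5) 3-4(w=2)}
step 4: add edge 4-6 (w=6); MST = {1-3(w=1) 1-7(w=5) 3-4(w=2) 4-6(w=6)}
step 5: add edge 4-8 (w=8); MST = {1-3(w=1) 1-7(w=5) 3-4(w=2) 4-6(w=6) 4-8(w=8)}
step 6: add edge 5-8 (w=9); MST = {1-3(w=1) 1-7(w=5) 3-4(w=2) 4-6(w=6) 4-8(w=8) 5-8(w=9)}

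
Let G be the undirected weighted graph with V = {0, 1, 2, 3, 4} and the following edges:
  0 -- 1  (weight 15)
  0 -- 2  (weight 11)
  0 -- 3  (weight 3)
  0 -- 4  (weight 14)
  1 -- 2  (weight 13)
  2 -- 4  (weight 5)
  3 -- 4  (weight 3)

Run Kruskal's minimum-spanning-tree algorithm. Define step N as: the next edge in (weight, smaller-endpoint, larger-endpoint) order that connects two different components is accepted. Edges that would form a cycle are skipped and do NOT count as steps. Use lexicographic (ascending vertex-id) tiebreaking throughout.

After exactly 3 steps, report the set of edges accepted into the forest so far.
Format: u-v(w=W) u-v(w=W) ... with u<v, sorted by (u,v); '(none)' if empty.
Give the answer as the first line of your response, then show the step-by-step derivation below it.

0-3(w=3) 2-4(w=5) 3-4(w=3)

step 1: add edge 0-3 (w=3); MST = {0-3(w=3)}
step 2: add edge 3-4 (w=3); MST = {0-3(w=3) 3-4(w=3)}
step 3: add edge 2-4 (w=5); MST = {0-3(w=3) 2-4(w=5) 3-4(w=3)}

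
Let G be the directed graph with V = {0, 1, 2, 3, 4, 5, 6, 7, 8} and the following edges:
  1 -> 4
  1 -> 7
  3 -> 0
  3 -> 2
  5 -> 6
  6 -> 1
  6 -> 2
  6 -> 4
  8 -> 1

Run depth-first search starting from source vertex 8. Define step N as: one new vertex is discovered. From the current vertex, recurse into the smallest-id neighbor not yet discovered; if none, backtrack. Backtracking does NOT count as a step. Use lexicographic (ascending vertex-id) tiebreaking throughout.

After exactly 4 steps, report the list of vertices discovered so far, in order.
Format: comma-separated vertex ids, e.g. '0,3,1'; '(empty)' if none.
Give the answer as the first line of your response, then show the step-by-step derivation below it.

8,1,4,7

step 1: discover 8; path=8; order=8
step 2: discover 1; path=8>1; order=8,1
step 3: discover 4; path=8>1>4; order=8,1,4
step 4: discover 7; path=8>1>7; order=8,1,4,7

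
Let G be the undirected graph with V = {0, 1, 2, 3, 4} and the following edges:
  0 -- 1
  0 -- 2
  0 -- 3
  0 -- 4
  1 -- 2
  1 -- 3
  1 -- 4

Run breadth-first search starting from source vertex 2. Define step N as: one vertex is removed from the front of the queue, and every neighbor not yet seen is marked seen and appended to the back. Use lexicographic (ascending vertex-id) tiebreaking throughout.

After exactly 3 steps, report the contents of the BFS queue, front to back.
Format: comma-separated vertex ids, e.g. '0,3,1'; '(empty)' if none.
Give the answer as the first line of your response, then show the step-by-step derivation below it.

3,4

step 1: dequeue 2; queue=[0,1]; order=2
step 2: dequeue 0; queue=[1,3,4]; order=2,0
step 3: dequeue 1; queue=[3,4]; order=2,0,1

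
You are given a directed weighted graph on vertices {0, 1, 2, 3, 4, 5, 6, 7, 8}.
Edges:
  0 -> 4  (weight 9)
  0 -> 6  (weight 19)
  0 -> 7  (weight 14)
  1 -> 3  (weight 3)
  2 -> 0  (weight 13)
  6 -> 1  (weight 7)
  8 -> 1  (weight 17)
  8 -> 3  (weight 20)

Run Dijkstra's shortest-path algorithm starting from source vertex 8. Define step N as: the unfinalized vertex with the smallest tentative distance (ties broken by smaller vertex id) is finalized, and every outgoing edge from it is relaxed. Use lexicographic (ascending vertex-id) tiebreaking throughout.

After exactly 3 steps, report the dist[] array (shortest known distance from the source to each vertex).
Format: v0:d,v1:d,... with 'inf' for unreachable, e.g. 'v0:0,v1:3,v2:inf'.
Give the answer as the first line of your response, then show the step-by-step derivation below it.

v0:inf,v1:17,v2:inf,v3:20,v4:inf,v5:inf,v6:inf,v7:inf,v8:0

step 1: dist = v0:inf,v1:17,v2:inf,v3:20,v4:inf,v5:inf,v6:inf,v7:inf,v8:0
step 2: dist = v0:inf,v1:17,v2:inf,v3:20,v4:inf,v5:inf,v6:inf,v7:inf,v8:0
step 3: dist = v0:inf,v1:17,v2:inf,v3:20,v4:inf,v5:inf,v6:inf,v7:inf,v8:0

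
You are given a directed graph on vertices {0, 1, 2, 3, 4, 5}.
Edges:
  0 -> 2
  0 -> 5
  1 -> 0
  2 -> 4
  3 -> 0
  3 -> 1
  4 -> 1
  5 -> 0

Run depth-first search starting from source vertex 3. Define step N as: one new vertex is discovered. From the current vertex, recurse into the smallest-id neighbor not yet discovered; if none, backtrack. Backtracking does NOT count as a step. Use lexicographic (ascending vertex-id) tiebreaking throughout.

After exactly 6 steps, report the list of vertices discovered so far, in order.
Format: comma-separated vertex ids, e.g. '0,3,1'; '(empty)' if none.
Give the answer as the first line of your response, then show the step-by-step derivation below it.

3,0,2,4,1,5

step 1: discover 3; path=3; order=3
step 2: discover 0; path=3>0; order=3,0
step 3: discover 2; path=3>0>2; order=3,0,2
step 4: discover 4; path=3>0>2>4; order=3,0,2,4
step 5: discover 1; path=3>0>2>4>1; order=3,0,2,4,1
step 6: discover 5; path=3>0>5; order=3,0,2,4,1,5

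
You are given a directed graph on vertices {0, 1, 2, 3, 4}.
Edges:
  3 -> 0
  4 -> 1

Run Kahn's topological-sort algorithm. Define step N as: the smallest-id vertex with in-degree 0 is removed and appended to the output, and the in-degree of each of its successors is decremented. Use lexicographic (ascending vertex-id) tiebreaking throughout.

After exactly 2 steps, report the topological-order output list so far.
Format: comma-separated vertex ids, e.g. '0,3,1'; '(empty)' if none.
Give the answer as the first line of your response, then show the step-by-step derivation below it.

2,3

step 1: output 2; order=[2]; indeg=(1,1,0,0,0)
step 2: output 3; order=[2,3]; indeg=(0,1,0,0,0)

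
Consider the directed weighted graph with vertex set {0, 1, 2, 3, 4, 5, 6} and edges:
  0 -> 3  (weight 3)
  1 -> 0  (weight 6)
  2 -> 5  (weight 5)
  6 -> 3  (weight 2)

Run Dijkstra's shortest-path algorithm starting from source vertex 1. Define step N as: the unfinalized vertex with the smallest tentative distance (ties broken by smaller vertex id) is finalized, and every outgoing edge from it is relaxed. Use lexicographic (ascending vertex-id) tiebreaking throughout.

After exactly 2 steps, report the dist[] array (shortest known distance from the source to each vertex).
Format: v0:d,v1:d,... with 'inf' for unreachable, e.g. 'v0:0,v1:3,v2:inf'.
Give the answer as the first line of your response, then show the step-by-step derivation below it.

v0:6,v1:0,v2:inf,v3:9,v4:inf,v5:inf,v6:inf

step 1: dist = v0:6,v1:0,v2:inf,v3:inf,v4:inf,v5:inf,v6:inf
step 2: dist = v0:6,v1:0,v2:inf,v3:9,v4:inf,v5:inf,v6:inf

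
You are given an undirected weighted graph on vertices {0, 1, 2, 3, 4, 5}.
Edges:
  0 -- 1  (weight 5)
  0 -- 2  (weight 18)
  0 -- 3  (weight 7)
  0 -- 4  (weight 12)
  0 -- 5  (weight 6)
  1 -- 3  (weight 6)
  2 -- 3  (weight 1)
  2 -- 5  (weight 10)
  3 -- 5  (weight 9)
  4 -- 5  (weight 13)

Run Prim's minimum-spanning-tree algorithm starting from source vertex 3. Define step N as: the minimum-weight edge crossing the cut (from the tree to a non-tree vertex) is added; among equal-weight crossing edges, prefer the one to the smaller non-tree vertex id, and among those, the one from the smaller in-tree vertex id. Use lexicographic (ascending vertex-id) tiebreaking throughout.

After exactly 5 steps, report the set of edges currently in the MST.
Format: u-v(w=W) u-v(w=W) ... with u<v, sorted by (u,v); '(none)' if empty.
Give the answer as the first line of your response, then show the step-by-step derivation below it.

0-1(w=5) 0-4(w=12) 0-5(w=6) 1-3(w=6) 2-3(w=1)

step 1: add edge 2-3 (w=1); MST = {2-3(w=1)}
step 2: add edge 1-3 (w=6); MST = {1-3(w=6) 2-3(w=1)}
step 3: add edge 0-1 (w=5); MST = {0-1(w=5) 1-3(w=6) 2-3(w=1)}
step 4: add edge 0-5 (w=6); MST = {0-1(w=5) 0-5(w=6) 1-3(w=6) 2-3(w=1)}
step 5: add edge 0-4 (w=12); MST = {0-1(w=5) 0-4(w=12) 0-5(w=6) 1-3(w=6) 2-3(w=1)}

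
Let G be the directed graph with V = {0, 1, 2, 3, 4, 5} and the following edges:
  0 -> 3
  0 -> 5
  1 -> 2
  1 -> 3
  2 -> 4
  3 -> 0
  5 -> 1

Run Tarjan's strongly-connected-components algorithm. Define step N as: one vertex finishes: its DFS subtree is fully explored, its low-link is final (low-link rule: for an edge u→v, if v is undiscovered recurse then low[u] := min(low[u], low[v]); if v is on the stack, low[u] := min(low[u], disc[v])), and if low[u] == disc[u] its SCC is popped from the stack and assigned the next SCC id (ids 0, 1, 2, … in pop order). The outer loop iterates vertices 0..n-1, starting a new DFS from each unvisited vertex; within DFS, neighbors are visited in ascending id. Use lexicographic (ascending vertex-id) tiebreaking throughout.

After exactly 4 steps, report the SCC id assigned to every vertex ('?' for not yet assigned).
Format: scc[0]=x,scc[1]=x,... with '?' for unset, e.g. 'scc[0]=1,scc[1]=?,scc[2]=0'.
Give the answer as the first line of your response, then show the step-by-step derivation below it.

scc[0]=?,scc[1]=?,scc[2]=1,scc[3]=?,scc[4]=0,scc[5]=?

step 1: low=(low[0]=0,low[1]=?,low[2]=?,low[3]=0,low[4]=?,low[5]=?); scc=(scc[0]=?,scc[1]=?,scc[2]=?,scc[3]=?,scc[4]=?,scc[5]=?)
step 2: low=(low[0]=0,low[1]=3,low[2]=4,low[3]=0,low[4]=5,low[5]=2); scc=(scc[0]=?,scc[1]=?,scc[2]=?,scc[3]=?,scc[4]=0,scc[5]=?)
step 3: low=(low[0]=0,low[1]=3,low[2]=4,low[3]=0,low[4]=5,low[5]=2); scc=(scc[0]=?,scc[1]=?,scc[2]=1,scc[3]=?,scc[4]=0,scc[5]=?)
step 4: low=(low[0]=0,low[1]=1,low[2]=4,low[3]=0,low[4]=5,low[5]=2); scc=(scc[0]=?,scc[1]=?,scc[2]=1,scc[3]=?,scc[4]=0,scc[5]=?)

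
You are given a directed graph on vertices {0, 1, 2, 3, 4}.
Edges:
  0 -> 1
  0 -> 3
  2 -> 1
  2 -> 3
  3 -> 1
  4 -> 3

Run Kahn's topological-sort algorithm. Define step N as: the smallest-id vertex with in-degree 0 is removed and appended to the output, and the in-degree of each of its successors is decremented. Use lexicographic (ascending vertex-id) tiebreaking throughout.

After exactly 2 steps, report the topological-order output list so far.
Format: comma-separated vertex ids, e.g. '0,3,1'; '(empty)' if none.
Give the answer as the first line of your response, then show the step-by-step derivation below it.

0,2

step 1: output 0; order=[0]; indeg=(0,2,0,2,0)
step 2: output 2; order=[0,2]; indeg=(0,1,0,1,0)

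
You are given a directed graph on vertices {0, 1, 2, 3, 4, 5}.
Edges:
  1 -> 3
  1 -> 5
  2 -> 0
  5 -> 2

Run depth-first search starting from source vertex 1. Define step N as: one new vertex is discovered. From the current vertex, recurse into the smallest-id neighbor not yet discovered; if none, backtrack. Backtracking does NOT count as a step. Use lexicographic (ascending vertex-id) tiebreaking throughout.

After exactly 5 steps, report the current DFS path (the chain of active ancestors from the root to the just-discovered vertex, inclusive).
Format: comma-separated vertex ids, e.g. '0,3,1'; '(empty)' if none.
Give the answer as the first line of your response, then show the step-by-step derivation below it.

1,5,2,0

step 1: discover 1; path=1; order=1
step 2: discover 3; path=1>3; order=1,3
step 3: discover 5; path=1>5; order=1,3,5
step 4: discover 2; path=1>5>2; order=1,3,5,2
step 5: discover 0; path=1>5>2>0; order=1,3,5,2,0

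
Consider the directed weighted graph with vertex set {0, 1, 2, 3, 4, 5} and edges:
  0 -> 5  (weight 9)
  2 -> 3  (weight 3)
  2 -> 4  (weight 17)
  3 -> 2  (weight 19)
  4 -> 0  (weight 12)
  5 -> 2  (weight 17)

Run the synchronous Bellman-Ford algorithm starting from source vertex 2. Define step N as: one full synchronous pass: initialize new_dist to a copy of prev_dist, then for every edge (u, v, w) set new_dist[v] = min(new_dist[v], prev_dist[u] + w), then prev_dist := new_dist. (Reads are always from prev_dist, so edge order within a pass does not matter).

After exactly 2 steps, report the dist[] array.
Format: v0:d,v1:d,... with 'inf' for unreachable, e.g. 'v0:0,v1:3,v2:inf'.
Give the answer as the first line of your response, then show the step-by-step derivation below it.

v0:29,v1:inf,v2:0,v3:3,v4:17,v5:inf

step 1: dist = v0:inf,v1:inf,v2:0,v3:3,v4:17,v5:inf
step 2: dist = v0:29,v1:inf,v2:0,v3:3,v4:17,v5:inf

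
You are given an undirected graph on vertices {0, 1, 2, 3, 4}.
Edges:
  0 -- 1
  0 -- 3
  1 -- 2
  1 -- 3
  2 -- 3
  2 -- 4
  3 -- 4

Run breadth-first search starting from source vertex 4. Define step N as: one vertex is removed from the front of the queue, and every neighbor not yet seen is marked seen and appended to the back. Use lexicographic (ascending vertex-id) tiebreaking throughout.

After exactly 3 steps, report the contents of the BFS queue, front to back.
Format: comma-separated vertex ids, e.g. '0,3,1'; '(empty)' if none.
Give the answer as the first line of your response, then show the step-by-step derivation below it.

1,0

step 1: dequeue 4; queue=[2,3]; order=4
step 2: dequeue 2; queue=[3,1]; order=4,2
step 3: dequeue 3; queue=[1,0]; order=4,2,3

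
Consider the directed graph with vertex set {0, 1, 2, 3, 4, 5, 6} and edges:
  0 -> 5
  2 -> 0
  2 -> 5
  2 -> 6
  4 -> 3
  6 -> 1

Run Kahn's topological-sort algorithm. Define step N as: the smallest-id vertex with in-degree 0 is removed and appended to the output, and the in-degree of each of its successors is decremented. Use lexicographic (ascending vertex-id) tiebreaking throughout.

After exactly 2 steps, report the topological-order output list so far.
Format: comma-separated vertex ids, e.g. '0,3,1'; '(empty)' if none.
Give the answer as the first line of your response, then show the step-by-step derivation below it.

2,0

step 1: output 2; order=[2]; indeg=(0,1,0,1,0,1,0)
step 2: output 0; order=[2,0]; indeg=(0,1,0,1,0,0,0)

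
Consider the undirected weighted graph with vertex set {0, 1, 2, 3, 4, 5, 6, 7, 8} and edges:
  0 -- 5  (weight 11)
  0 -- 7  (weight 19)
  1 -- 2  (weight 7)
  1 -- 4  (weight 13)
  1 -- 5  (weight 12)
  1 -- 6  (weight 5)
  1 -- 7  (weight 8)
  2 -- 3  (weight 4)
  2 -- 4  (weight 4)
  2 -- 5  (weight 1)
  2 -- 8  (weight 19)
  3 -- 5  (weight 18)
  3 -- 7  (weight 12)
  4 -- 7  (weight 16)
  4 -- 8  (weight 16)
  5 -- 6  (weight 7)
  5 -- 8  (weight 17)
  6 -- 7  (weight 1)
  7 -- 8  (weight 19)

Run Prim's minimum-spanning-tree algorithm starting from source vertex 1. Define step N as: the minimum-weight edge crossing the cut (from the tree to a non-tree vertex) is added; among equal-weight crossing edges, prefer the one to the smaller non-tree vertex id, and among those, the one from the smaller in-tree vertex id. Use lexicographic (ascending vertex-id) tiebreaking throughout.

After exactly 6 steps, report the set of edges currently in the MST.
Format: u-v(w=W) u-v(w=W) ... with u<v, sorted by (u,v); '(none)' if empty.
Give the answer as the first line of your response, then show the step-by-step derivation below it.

1-2(w=7) 1-6(w=5) 2-3(w=4) 2-4(w=4) 2-5(w=1) 6-7(w=1)

step 1: add edge 1-6 (w=5); MST = {1-6(w=5)}
step 2: add edge 6-7 (w=1); MST = {1-6(w=5) 6-7(w=1)}
step 3: add edge 1-2 (w=7); MST = {1-2(w=7) 1-6(w=5) 6-7(w=1)}
step 4: add edge 2-5 (w=1); MST = {1-2(w=7) 1-6(w=5) 2-5(w=1) 6-7(w=1)}
step 5: add edge 2-3 (w=4); MST = {1-2(w=7) 1-6(w=5) 2-3(w=4) 2-5(w=1) 6-7(w=1)}
step 6: add edge 2-4 (w=4); MST = {1-2(w=7) 1-6(w=5) 2-3(w=4) 2-4(w=4) 2-5(w=1) 6-7(w=1)}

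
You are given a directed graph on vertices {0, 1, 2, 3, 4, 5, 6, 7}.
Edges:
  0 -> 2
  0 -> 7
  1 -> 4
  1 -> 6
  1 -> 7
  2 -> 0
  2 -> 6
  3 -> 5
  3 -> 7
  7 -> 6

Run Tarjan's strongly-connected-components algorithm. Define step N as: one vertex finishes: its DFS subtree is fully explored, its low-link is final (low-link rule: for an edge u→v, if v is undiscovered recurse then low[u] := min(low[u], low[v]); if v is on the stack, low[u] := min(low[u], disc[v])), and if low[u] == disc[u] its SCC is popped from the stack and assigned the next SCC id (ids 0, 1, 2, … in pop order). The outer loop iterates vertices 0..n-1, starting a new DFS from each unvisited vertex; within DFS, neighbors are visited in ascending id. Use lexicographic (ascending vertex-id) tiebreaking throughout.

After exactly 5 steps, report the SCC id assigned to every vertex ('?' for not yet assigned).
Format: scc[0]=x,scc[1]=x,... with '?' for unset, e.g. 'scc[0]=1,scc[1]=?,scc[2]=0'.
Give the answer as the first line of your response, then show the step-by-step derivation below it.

scc[0]=2,scc[1]=?,scc[2]=2,scc[3]=?,scc[4]=3,scc[5]=?,scc[6]=0,scc[7]=1

step 1: low=(low[0]=0,low[1]=?,low[2]=0,low[3]=?,low[4]=?,low[5]=?,low[6]=2,low[7]=?); scc=(scc[0]=?,scc[1]=?,scc[2]=?,scc[3]=?,scc[4]=?,scc[5]=?,scc[6]=0,scc[7]=?)
step 2: low=(low[0]=0,low[1]=?,low[2]=0,low[3]=?,low[4]=?,low[5]=?,low[6]=2,low[7]=?); scc=(scc[0]=?,scc[1]=?,scc[2]=?,scc[3]=?,scc[4]=?,scc[5]=?,scc[6]=0,scc[7]=?)
step 3: low=(low[0]=0,low[1]=?,low[2]=0,low[3]=?,low[4]=?,low[5]=?,low[6]=2,low[7]=3); scc=(scc[0]=?,scc[1]=?,scc[2]=?,scc[3]=?,scc[4]=?,scc[5]=?,scc[6]=0,scc[7]=1)
step 4: low=(low[0]=0,low[1]=?,low[2]=0,low[3]=?,low[4]=?,low[5]=?,low[6]=2,low[7]=3); scc=(scc[0]=2,scc[1]=?,scc[2]=2,scc[3]=?,scc[4]=?,scc[5]=?,scc[6]=0,scc[7]=1)
step 5: low=(low[0]=0,low[1]=4,low[2]=0,low[3]=?,low[4]=5,low[5]=?,low[6]=2,low[7]=3); scc=(scc[0]=2,scc[1]=?,scc[2]=2,scc[3]=?,scc[4]=3,scc[5]=?,scc[6]=0,scc[7]=1)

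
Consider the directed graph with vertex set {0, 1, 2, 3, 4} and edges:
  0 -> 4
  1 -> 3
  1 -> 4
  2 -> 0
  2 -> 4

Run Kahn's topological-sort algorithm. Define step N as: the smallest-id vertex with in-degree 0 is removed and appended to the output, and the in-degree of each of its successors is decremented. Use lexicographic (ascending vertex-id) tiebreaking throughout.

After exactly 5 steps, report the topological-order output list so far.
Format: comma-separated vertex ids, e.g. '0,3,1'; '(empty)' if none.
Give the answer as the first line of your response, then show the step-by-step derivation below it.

1,2,0,3,4

step 1: output 1; order=[1]; indeg=(1,0,0,0,2)
step 2: output 2; order=[1,2]; indeg=(0,0,0,0,1)
step 3: output 0; order=[1,2,0]; indeg=(0,0,0,0,0)
step 4: output 3; order=[1,2,0,3]; indeg=(0,0,0,0,0)
step 5: output 4; order=[1,2,0,3,4]; indeg=(0,0,0,0,0)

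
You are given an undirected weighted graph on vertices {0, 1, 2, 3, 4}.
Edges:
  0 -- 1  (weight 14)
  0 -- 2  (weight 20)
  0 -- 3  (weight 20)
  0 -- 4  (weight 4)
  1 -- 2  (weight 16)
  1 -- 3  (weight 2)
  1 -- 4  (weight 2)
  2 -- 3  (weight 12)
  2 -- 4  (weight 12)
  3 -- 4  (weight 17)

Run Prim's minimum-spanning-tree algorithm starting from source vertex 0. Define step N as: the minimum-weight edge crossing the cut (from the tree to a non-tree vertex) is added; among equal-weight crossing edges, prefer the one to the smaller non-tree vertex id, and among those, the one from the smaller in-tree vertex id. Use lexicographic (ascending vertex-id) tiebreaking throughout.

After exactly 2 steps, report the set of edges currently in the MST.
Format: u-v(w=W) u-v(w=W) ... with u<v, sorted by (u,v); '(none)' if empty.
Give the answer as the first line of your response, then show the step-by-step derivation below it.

0-4(w=4) 1-4(w=2)

step 1: add edge 0-4 (w=4); MST = {0-4(w=4)}
step 2: add edge 1-4 (w=2); MST = {0-4(w=4) 1-4(w=2)}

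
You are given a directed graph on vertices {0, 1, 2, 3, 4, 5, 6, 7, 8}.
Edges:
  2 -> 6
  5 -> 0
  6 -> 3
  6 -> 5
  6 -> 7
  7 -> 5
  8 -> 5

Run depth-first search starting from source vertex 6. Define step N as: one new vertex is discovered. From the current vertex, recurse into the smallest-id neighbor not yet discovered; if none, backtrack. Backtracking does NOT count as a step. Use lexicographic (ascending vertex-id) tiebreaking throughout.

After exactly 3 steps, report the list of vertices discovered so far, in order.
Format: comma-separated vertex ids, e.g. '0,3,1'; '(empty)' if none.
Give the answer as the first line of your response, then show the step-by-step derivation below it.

6,3,5

step 1: discover 6; path=6; order=6
step 2: discover 3; path=6>3; order=6,3
step 3: discover 5; path=6>5; order=6,3,5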